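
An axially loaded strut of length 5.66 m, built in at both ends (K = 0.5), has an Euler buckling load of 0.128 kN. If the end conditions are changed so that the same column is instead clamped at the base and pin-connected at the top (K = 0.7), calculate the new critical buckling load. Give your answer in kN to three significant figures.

P_cr ≈ 0.0653 kN

P_cr ∝ 1/K², so P_cr,new = P_cr,old × (K_old/K_new)² = 0.128 × (0.5/0.7)²
= 0.128 × 0.5102 = 0.0653 kN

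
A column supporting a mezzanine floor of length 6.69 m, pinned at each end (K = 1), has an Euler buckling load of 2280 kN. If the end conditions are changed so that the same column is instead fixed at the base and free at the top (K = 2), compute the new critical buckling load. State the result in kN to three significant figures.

P_cr ≈ 570 kN

P_cr ∝ 1/K², so P_cr,new = P_cr,old × (K_old/K_new)² = 2280 × (1/2)²
= 2280 × 0.2500 = 570 kN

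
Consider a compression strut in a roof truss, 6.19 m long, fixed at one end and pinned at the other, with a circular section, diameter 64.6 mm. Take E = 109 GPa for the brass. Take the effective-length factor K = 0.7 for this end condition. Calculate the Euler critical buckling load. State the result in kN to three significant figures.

I = πd⁴/64 = π×64.6⁴/64 = 8.549×10^5 mm⁴
I = 8.549×10^5 mm⁴ = 8.549×10^-7 m⁴
Effective length L_e = K·L = 0.7 × 6.19 = 4.333 m
P_cr = π²EI / L_e² = π² × 109×10⁹ × 8.549×10^-7 / 4.333² = 4.898×10^4 N

P_cr ≈ 49.0 kN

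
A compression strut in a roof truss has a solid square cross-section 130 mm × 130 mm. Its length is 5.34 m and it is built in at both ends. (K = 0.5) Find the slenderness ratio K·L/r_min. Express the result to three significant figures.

λ ≈ 71.1

I = a⁴/12 = 130⁴/12 = 2.380×10^7 mm⁴
A = 1.690×10^4 mm²;  r_min = √(I/A) = √(2.380×10^7/1.690×10^4) = 37.53 mm
L_e = K·L = 0.5 × 5.34 m = 2.670 m = 2670.0 mm
λ = L_e / r_min = 2670.0 / 37.53 = 71.1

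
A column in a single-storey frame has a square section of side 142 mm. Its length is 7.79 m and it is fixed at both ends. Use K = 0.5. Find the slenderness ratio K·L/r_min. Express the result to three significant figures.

For a square r = a/√12 = 142/√12 = 40.99 mm
L_e = K·L = 0.5 × 7.79 m = 3.895 m = 3895.0 mm
λ = L_e / r_min = 3895.0 / 40.99 = 95.0

λ ≈ 95.0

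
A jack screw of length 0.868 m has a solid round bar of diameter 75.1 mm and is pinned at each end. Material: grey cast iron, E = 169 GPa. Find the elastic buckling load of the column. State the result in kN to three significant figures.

P_cr ≈ 3460 kN

I = πd⁴/64 = π×75.1⁴/64 = 1.561×10^6 mm⁴
I = 1.561×10^6 mm⁴ = 1.561×10^-6 m⁴
Effective length L_e = K·L = 1 × 0.868 = 0.8680 m
P_cr = π²EI / L_e² = π² × 169×10⁹ × 1.561×10^-6 / 0.8680² = 3.457×10^6 N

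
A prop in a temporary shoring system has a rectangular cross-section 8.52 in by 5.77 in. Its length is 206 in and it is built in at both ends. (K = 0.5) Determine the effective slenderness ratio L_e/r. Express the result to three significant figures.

Buckling occurs about the weak axis: I_min = h·b³/12 with b = 5.77 in (the shorter side).
I_min = 8.52×5.77³/12 = 136.4 in⁴
A = 49.16 in²;  r_min = √(I/A) = √(136.4/49.16) = 1.666 in
L_e = K·L = 0.5 × 206 = 103.0 in
λ = L_e / r_min = 103.00 / 1.666 = 61.8

λ ≈ 61.8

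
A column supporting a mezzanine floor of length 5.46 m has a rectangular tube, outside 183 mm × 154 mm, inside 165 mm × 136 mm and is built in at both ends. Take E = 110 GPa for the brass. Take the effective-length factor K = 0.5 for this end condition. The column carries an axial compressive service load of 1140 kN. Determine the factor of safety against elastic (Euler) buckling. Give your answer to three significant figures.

n ≈ 2.70

Weak-axis I_min = (h_o·b_o³ − h_i·b_i³)/12 with b_o = 154, b_i = 136.0 mm (shorter outer/inner sides).
I_min = (183×154³ − 165.0×136.0³)/12 = 2.111×10^7 mm⁴
I = 2.111×10^7 mm⁴ = 2.111×10^-5 m⁴
Effective length L_e = K·L = 0.5 × 5.46 = 2.730 m
P_cr = π²EI / L_e² = π² × 110×10⁹ × 2.111×10^-5 / 2.730² = 3.075×10^6 N
Factor of safety n = P_cr / P = 3075.0 / 1140 = 2.70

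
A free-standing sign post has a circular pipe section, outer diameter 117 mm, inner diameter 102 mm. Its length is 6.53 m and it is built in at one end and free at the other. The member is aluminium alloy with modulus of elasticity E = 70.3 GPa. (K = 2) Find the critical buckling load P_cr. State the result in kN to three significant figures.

d_o = 117 mm, d_i = 102 mm
I = π(d_o⁴ − d_i⁴)/64 = π(117⁴ − 102.0⁴)/64 = 3.885×10^6 mm⁴
I = 3.885×10^6 mm⁴ = 3.885×10^-6 m⁴
Effective length L_e = K·L = 2 × 6.53 = 13.06 m
P_cr = π²EI / L_e² = π² × 70.3×10⁹ × 3.885×10^-6 / 13.06² = 1.580×10^4 N

P_cr ≈ 15.8 kN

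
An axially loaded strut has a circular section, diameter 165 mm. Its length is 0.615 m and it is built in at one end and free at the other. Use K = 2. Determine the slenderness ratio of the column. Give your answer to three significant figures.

I = πd⁴/64 = π×165⁴/64 = 3.638×10^7 mm⁴
A = 2.138×10^4 mm²;  r_min = √(I/A) = √(3.638×10^7/2.138×10^4) = 41.25 mm
L_e = K·L = 2 × 0.615 m = 1.230 m = 1230.0 mm
λ = L_e / r_min = 1230.0 / 41.25 = 29.8

λ ≈ 29.8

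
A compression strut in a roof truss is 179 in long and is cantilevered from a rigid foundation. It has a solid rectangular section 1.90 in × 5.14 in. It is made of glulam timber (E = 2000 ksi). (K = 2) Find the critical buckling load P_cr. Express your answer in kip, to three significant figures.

P_cr ≈ 0.452 kip

Buckling occurs about the weak axis: I_min = h·b³/12 with b = 1.90 in (the shorter side).
I_min = 5.14×1.90³/12 = 2.938 in⁴
Effective length L_e = K·L = 2 × 179 = 358.0 in
P_cr = π²EI / L_e² = π² × 2000×10³ × 2.938 / 358.0² = 452.5 lb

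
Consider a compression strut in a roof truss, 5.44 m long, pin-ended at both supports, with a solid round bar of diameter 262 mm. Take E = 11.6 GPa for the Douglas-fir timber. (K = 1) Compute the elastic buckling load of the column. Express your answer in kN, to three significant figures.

P_cr ≈ 895 kN

I = πd⁴/64 = π×262⁴/64 = 2.313×10^8 mm⁴
I = 2.313×10^8 mm⁴ = 2.313×10^-4 m⁴
Effective length L_e = K·L = 1 × 5.44 = 5.440 m
P_cr = π²EI / L_e² = π² × 11.6×10⁹ × 2.313×10^-4 / 5.440² = 8.948×10^5 N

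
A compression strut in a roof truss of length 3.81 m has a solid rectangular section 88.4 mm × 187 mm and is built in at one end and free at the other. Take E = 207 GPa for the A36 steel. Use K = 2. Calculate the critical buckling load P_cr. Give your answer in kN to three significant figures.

Buckling occurs about the weak axis: I_min = h·b³/12 with b = 88.4 mm (the shorter side).
I_min = 187×88.4³/12 = 1.077×10^7 mm⁴
I = 1.077×10^7 mm⁴ = 1.077×10^-5 m⁴
Effective length L_e = K·L = 2 × 3.81 = 7.620 m
P_cr = π²EI / L_e² = π² × 207×10⁹ × 1.077×10^-5 / 7.620² = 3.788×10^5 N

P_cr ≈ 379 kN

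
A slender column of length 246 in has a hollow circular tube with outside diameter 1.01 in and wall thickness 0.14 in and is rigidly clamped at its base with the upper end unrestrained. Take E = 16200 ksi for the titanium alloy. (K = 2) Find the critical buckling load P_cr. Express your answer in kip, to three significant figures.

P_cr ≈ 0.0245 kip

Inner diameter d_i = 1.01 − 2×0.14 = 0.7300 in
I = π(d_o⁴ − d_i⁴)/64 = π(1.01⁴ − 0.7300⁴)/64 = 3.714×10^-2 in⁴
Effective length L_e = K·L = 2 × 246 = 492.0 in
P_cr = π²EI / L_e² = π² × 16200×10³ × 3.714×10^-2 / 492.0² = 24.53 lb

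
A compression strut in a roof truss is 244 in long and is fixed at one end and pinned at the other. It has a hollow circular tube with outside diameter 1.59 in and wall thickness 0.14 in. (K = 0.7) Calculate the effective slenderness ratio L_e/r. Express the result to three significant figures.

λ ≈ 332

Inner diameter d_i = 1.59 − 2×0.14 = 1.310 in
I = π(d_o⁴ − d_i⁴)/64 = π(1.59⁴ − 1.310⁴)/64 = 0.1692 in⁴
A = 0.6377 in²;  r_min = √(I/A) = √(0.1692/0.6377) = 0.5150 in
L_e = K·L = 0.7 × 244 = 170.8 in
λ = L_e / r_min = 170.80 / 0.5150 = 332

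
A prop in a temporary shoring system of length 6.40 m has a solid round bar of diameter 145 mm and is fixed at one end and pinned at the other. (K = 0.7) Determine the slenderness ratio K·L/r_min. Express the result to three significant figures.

For a solid circle r = d/4 = 145/4 = 36.25 mm
L_e = K·L = 0.7 × 6.40 m = 4.480 m = 4480.0 mm
λ = L_e / r_min = 4480.0 / 36.25 = 124

λ ≈ 124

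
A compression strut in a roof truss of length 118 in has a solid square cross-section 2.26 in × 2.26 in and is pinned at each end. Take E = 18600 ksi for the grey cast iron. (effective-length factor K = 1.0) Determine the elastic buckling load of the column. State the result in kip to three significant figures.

I = a⁴/12 = 2.26⁴/12 = 2.174 in⁴
Effective length L_e = K·L = 1 × 118 = 118.0 in
P_cr = π²EI / L_e² = π² × 18600×10³ × 2.174 / 118.0² = 2.866×10^4 lb

P_cr ≈ 28.7 kip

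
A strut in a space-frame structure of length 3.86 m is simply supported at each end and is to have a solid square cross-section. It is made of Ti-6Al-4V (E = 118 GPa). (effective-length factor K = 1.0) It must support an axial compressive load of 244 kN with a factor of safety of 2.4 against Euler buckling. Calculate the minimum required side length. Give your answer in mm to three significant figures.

a ≈ 97.4 mm

Required P_cr = n·P = 2.4 × 244 = 585.6 kN
L_e = K·L = 1 × 3.86 = 3.860 m
Required I = P_cr·L_e²/(π²E) = 5.856×10^5 × 3.860² / (π² × 1.18×10^11) = 7.492×10^-6 m⁴
I_req = 7.492×10^6 mm⁴
Solid square: I = a⁴/12  ⇒  a = (12I)^(1/4) = (12×7.492×10^6)^(1/4) = 97.4 mm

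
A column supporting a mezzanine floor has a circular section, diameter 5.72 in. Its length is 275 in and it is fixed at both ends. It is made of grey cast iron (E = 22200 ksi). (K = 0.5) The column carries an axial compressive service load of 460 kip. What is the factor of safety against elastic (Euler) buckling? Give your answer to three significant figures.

n ≈ 1.32

I = πd⁴/64 = π×5.72⁴/64 = 52.55 in⁴
Effective length L_e = K·L = 0.5 × 275 = 137.5 in
P_cr = π²EI / L_e² = π² × 22200×10³ × 52.55 / 137.5² = 6.090×10^5 lb
Factor of safety n = P_cr / P = 608.98 / 460 = 1.32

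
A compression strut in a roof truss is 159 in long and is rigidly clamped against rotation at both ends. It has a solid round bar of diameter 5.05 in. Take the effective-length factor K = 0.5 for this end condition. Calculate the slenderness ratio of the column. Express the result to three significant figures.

λ ≈ 63.0

For a solid circle r = d/4 = 5.05/4 = 1.262 in
L_e = K·L = 0.5 × 159 = 79.50 in
λ = L_e / r_min = 79.500 / 1.262 = 63.0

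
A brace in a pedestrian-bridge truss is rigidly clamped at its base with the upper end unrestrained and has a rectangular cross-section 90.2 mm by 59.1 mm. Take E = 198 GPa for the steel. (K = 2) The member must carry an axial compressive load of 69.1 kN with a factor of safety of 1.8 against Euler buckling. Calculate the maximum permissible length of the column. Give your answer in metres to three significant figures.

Buckling occurs about the weak axis: I_min = h·b³/12 with b = 59.1 mm (the shorter side).
I_min = 90.2×59.1³/12 = 1.552×10^6 mm⁴
I = 1.552×10^-6 m⁴
Required critical load P_cr = n·P = 1.8 × 69.1 = 124.4 kN = 1.244×10^5 N
From P_cr = π²EI/(K·L)²:  L = (1/K)·√(π²EI/P_cr) = (1/2)·√(π²×1.98×10^11×1.552×10^-6/1.244×10^5)
L = 2.47 m

L_max ≈ 2.47 m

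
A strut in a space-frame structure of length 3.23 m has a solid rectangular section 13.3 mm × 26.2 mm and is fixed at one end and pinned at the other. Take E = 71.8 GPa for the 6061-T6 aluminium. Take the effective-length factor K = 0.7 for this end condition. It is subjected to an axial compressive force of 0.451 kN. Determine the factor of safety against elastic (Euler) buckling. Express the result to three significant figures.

n ≈ 1.58

Buckling occurs about the weak axis: I_min = h·b³/12 with b = 13.3 mm (the shorter side).
I_min = 26.2×13.3³/12 = 5.137×10^3 mm⁴
I = 5.137×10^3 mm⁴ = 5.137×10^-9 m⁴
Effective length L_e = K·L = 0.7 × 3.23 = 2.261 m
P_cr = π²EI / L_e² = π² × 71.8×10⁹ × 5.137×10^-9 / 2.261² = 712.0 N
Factor of safety n = P_cr / P = 0.71203 / 0.451 = 1.58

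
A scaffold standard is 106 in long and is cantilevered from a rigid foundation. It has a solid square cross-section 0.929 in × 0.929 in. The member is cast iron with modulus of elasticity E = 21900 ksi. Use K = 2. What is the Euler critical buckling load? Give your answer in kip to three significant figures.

P_cr ≈ 0.299 kip

I = a⁴/12 = 0.929⁴/12 = 6.207×10^-2 in⁴
Effective length L_e = K·L = 2 × 106 = 212.0 in
P_cr = π²EI / L_e² = π² × 21900×10³ × 6.207×10^-2 / 212.0² = 298.5 lb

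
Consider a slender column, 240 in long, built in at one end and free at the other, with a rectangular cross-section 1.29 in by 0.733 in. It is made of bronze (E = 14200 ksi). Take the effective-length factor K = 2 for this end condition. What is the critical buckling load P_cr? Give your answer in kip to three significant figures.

P_cr ≈ 0.0258 kip

Buckling occurs about the weak axis: I_min = h·b³/12 with b = 0.733 in (the shorter side).
I_min = 1.29×0.733³/12 = 4.234×10^-2 in⁴
Effective length L_e = K·L = 2 × 240 = 480.0 in
P_cr = π²EI / L_e² = π² × 14200×10³ × 4.234×10^-2 / 480.0² = 25.75 lb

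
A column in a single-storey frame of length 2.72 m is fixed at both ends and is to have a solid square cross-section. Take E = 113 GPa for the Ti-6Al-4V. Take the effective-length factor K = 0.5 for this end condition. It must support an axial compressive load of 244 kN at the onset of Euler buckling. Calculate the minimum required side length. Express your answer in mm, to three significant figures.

L_e = K·L = 0.5 × 2.72 = 1.360 m
Required I = P_cr·L_e²/(π²E) = 2.440×10^5 × 1.360² / (π² × 1.13×10^11) = 4.047×10^-7 m⁴
I_req = 4.047×10^5 mm⁴
Solid square: I = a⁴/12  ⇒  a = (12I)^(1/4) = (12×4.047×10^5)^(1/4) = 46.9 mm

a ≈ 46.9 mm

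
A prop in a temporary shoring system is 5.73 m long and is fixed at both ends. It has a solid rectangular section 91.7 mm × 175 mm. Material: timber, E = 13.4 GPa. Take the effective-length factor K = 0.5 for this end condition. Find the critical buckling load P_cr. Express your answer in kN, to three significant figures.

P_cr ≈ 181 kN

Buckling occurs about the weak axis: I_min = h·b³/12 with b = 91.7 mm (the shorter side).
I_min = 175×91.7³/12 = 1.125×10^7 mm⁴
I = 1.125×10^7 mm⁴ = 1.125×10^-5 m⁴
Effective length L_e = K·L = 0.5 × 5.73 = 2.865 m
P_cr = π²EI / L_e² = π² × 13.4×10⁹ × 1.125×10^-5 / 2.865² = 1.812×10^5 N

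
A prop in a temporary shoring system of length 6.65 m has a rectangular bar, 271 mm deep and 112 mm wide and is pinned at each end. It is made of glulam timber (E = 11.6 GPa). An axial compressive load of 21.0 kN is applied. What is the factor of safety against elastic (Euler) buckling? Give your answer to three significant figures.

Buckling occurs about the weak axis: I_min = h·b³/12 with b = 112 mm (the shorter side).
I_min = 271×112³/12 = 3.173×10^7 mm⁴
I = 3.173×10^7 mm⁴ = 3.173×10^-5 m⁴
Effective length L_e = K·L = 1 × 6.65 = 6.650 m
P_cr = π²EI / L_e² = π² × 11.6×10⁹ × 3.173×10^-5 / 6.650² = 8.214×10^4 N
Factor of safety n = P_cr / P = 82.140 / 21.0 = 3.91

n ≈ 3.91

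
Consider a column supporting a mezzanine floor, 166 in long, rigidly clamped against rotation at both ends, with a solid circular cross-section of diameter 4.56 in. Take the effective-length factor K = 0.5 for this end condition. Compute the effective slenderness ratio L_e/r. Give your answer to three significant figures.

λ ≈ 72.8

I = πd⁴/64 = π×4.56⁴/64 = 21.22 in⁴
A = 16.33 in²;  r_min = √(I/A) = √(21.22/16.33) = 1.140 in
L_e = K·L = 0.5 × 166 = 83.00 in
λ = L_e / r_min = 83.000 / 1.140 = 72.8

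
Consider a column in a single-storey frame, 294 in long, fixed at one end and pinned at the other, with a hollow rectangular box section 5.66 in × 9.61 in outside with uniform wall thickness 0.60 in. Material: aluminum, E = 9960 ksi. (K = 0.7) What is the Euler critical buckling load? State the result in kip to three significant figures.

P_cr ≈ 193 kip

Inner dimensions: h_i = 9.61 − 2×0.60 = 8.410 in, b_i = 5.66 − 2×0.60 = 4.460 in
Weak-axis I_min = (h_o·b_o³ − h_i·b_i³)/12 with b_o = 5.66, b_i = 4.460 in (shorter outer/inner sides).
I_min = (9.61×5.66³ − 8.410×4.460³)/12 = 83.03 in⁴
Effective length L_e = K·L = 0.7 × 294 = 205.8 in
P_cr = π²EI / L_e² = π² × 9960×10³ × 83.03 / 205.8² = 1.927×10^5 lb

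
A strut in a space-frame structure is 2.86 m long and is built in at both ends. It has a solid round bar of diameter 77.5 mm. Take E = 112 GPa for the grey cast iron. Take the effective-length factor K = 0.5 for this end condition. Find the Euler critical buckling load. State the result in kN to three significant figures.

I = πd⁴/64 = π×77.5⁴/64 = 1.771×10^6 mm⁴
I = 1.771×10^6 mm⁴ = 1.771×10^-6 m⁴
Effective length L_e = K·L = 0.5 × 2.86 = 1.430 m
P_cr = π²EI / L_e² = π² × 112×10⁹ × 1.771×10^-6 / 1.430² = 9.572×10^5 N

P_cr ≈ 957 kN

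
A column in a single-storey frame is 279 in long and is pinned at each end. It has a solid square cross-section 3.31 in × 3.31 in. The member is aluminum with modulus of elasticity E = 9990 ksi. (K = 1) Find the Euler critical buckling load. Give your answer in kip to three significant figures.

I = a⁴/12 = 3.31⁴/12 = 10.00 in⁴
Effective length L_e = K·L = 1 × 279 = 279.0 in
P_cr = π²EI / L_e² = π² × 9990×10³ × 10.00 / 279.0² = 1.267×10^4 lb

P_cr ≈ 12.7 kip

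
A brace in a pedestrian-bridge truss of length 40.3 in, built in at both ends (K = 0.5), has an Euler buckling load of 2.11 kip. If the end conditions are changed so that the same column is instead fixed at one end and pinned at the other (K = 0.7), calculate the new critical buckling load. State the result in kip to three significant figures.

P_cr ≈ 1.08 kip

P_cr ∝ 1/K², so P_cr,new = P_cr,old × (K_old/K_new)² = 2.11 × (0.5/0.7)²
= 2.11 × 0.5102 = 1.08 kip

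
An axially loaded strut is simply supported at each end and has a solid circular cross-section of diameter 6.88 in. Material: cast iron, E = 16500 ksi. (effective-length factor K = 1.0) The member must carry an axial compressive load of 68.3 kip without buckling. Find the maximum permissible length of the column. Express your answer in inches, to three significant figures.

I = πd⁴/64 = π×6.88⁴/64 = 110.0 in⁴
At the buckling limit P_cr = P = 6.830×10^4 lb
From P_cr = π²EI/(K·L)²:  L = (1/K)·√(π²EI/P_cr) = (1/1)·√(π²×1.65×10^7×110.0/6.830×10^4)
L = 512 in

L_max ≈ 512 in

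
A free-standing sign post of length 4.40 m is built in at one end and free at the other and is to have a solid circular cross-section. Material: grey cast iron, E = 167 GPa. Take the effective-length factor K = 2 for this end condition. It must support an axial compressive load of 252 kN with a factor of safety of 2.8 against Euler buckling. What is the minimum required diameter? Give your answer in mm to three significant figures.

Required P_cr = n·P = 2.8 × 252 = 705.6 kN
L_e = K·L = 2 × 4.40 = 8.800 m
Required I = P_cr·L_e²/(π²E) = 7.056×10^5 × 8.800² / (π² × 1.67×10^11) = 3.315×10^-5 m⁴
I_req = 3.315×10^7 mm⁴
Solid circle: I = πd⁴/64  ⇒  d = (64I/π)^(1/4) = (64×3.315×10^7/π)^(1/4) = 161 mm

d ≈ 161 mm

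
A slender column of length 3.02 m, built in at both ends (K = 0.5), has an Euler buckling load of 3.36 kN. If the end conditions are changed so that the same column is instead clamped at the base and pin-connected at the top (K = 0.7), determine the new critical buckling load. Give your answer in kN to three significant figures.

P_cr ≈ 1.71 kN

P_cr ∝ 1/K², so P_cr,new = P_cr,old × (K_old/K_new)² = 3.36 × (0.5/0.7)²
= 3.36 × 0.5102 = 1.71 kN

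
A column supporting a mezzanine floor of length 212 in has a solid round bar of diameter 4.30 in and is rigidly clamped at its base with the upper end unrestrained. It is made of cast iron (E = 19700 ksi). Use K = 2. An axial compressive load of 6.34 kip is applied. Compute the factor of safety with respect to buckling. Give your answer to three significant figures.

I = πd⁴/64 = π×4.30⁴/64 = 16.78 in⁴
Effective length L_e = K·L = 2 × 212 = 424.0 in
P_cr = π²EI / L_e² = π² × 19700×10³ × 16.78 / 424.0² = 1.815×10^4 lb
Factor of safety n = P_cr / P = 18.150 / 6.34 = 2.86

n ≈ 2.86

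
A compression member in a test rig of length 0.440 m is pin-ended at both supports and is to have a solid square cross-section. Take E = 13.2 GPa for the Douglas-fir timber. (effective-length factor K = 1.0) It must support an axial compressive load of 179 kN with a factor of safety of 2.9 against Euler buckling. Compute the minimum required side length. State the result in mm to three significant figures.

Required P_cr = n·P = 2.9 × 179 = 519.1 kN
L_e = K·L = 1 × 0.440 = 0.4400 m
Required I = P_cr·L_e²/(π²E) = 5.191×10^5 × 0.4400² / (π² × 1.32×10^10) = 7.714×10^-7 m⁴
I_req = 7.714×10^5 mm⁴
Solid square: I = a⁴/12  ⇒  a = (12I)^(1/4) = (12×7.714×10^5)^(1/4) = 55.2 mm

a ≈ 55.2 mm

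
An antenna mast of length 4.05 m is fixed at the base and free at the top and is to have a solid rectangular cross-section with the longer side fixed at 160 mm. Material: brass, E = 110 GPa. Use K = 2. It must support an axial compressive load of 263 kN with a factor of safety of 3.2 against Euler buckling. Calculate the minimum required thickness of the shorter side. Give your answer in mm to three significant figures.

Required P_cr = n·P = 3.2 × 263 = 841.6 kN
L_e = K·L = 2 × 4.05 = 8.100 m
Required I = P_cr·L_e²/(π²E) = 8.416×10^5 × 8.100² / (π² × 1.10×10^11) = 5.086×10^-5 m⁴
I_req = 5.086×10^7 mm⁴
Rectangle, weak axis: I_min = h·b³/12 with h = 160 mm fixed  ⇒  b = (12I/h)^(1/3) = 156 mm

b ≈ 156 mm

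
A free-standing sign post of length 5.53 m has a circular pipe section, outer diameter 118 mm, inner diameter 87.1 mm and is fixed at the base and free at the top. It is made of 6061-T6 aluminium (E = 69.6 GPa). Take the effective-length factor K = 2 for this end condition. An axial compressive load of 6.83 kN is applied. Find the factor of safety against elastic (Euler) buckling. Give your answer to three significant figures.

n ≈ 5.50

d_o = 118 mm, d_i = 87.1 mm
I = π(d_o⁴ − d_i⁴)/64 = π(118⁴ − 87.10⁴)/64 = 6.692×10^6 mm⁴
I = 6.692×10^6 mm⁴ = 6.692×10^-6 m⁴
Effective length L_e = K·L = 2 × 5.53 = 11.06 m
P_cr = π²EI / L_e² = π² × 69.6×10⁹ × 6.692×10^-6 / 11.06² = 3.758×10^4 N
Factor of safety n = P_cr / P = 37.579 / 6.83 = 5.50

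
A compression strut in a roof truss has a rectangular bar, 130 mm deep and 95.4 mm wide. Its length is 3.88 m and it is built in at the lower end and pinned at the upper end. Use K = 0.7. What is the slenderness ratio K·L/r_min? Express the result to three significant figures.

λ ≈ 98.6

For a rectangle r_min = b/√12 = 95.4/√12 = 27.54 mm
L_e = K·L = 0.7 × 3.88 m = 2.716 m = 2716.0 mm
λ = L_e / r_min = 2716.0 / 27.54 = 98.6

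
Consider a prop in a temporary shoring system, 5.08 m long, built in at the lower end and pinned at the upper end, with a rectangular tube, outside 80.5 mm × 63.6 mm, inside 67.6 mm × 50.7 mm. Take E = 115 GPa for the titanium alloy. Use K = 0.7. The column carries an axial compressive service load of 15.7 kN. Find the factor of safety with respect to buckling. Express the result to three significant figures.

n ≈ 5.67

Weak-axis I_min = (h_o·b_o³ − h_i·b_i³)/12 with b_o = 63.6, b_i = 50.70 mm (shorter outer/inner sides).
I_min = (80.5×63.6³ − 67.60×50.70³)/12 = 9.916×10^5 mm⁴
I = 9.916×10^5 mm⁴ = 9.916×10^-7 m⁴
Effective length L_e = K·L = 0.7 × 5.08 = 3.556 m
P_cr = π²EI / L_e² = π² × 115×10⁹ × 9.916×10^-7 / 3.556² = 8.901×10^4 N
Factor of safety n = P_cr / P = 89.006 / 15.7 = 5.67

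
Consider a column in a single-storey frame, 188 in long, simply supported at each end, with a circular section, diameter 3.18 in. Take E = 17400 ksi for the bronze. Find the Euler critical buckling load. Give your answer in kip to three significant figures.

I = πd⁴/64 = π×3.18⁴/64 = 5.020 in⁴
Effective length L_e = K·L = 1 × 188 = 188.0 in
P_cr = π²EI / L_e² = π² × 17400×10³ × 5.020 / 188.0² = 2.439×10^4 lb

P_cr ≈ 24.4 kip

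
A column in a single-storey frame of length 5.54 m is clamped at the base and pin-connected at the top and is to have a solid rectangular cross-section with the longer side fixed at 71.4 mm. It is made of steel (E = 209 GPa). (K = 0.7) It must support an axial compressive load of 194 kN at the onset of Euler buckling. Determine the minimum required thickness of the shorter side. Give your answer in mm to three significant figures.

L_e = K·L = 0.7 × 5.54 = 3.878 m
Required I = P_cr·L_e²/(π²E) = 1.940×10^5 × 3.878² / (π² × 2.09×10^11) = 1.414×10^-6 m⁴
I_req = 1.414×10^6 mm⁴
Rectangle, weak axis: I_min = h·b³/12 with h = 71.4 mm fixed  ⇒  b = (12I/h)^(1/3) = 61.9 mm

b ≈ 61.9 mm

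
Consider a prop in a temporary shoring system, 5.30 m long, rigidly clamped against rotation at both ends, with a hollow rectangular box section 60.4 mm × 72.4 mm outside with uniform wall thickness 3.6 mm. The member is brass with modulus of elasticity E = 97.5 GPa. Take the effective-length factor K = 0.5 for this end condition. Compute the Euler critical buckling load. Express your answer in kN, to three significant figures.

Inner dimensions: h_i = 72.4 − 2×3.6 = 65.20 mm, b_i = 60.4 − 2×3.6 = 53.20 mm
Weak-axis I_min = (h_o·b_o³ − h_i·b_i³)/12 with b_o = 60.4, b_i = 53.20 mm (shorter outer/inner sides).
I_min = (72.4×60.4³ − 65.20×53.20³)/12 = 5.113×10^5 mm⁴
I = 5.113×10^5 mm⁴ = 5.113×10^-7 m⁴
Effective length L_e = K·L = 0.5 × 5.30 = 2.650 m
P_cr = π²EI / L_e² = π² × 97.5×10⁹ × 5.113×10^-7 / 2.650² = 7.007×10^4 N

P_cr ≈ 70.1 kN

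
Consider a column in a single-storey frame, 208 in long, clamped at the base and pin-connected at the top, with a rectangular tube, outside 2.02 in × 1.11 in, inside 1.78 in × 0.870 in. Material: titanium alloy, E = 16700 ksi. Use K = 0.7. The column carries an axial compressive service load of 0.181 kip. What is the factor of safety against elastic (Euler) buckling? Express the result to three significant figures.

n ≈ 5.69

Weak-axis I_min = (h_o·b_o³ − h_i·b_i³)/12 with b_o = 1.11, b_i = 0.8700 in (shorter outer/inner sides).
I_min = (2.02×1.11³ − 1.780×0.8700³)/12 = 0.1325 in⁴
Effective length L_e = K·L = 0.7 × 208 = 145.6 in
P_cr = π²EI / L_e² = π² × 16700×10³ × 0.1325 / 145.6² = 1.030×10^3 lb
Factor of safety n = P_cr / P = 1.0305 / 0.181 = 5.69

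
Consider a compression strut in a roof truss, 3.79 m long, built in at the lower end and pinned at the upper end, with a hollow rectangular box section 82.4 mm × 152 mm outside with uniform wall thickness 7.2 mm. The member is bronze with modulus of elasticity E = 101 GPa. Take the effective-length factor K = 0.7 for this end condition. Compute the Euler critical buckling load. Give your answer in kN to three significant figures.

P_cr ≈ 493 kN

Inner dimensions: h_i = 152 − 2×7.2 = 137.6 mm, b_i = 82.4 − 2×7.2 = 68.00 mm
Weak-axis I_min = (h_o·b_o³ − h_i·b_i³)/12 with b_o = 82.4, b_i = 68.00 mm (shorter outer/inner sides).
I_min = (152×82.4³ − 137.6×68.00³)/12 = 3.481×10^6 mm⁴
I = 3.481×10^6 mm⁴ = 3.481×10^-6 m⁴
Effective length L_e = K·L = 0.7 × 3.79 = 2.653 m
P_cr = π²EI / L_e² = π² × 101×10⁹ × 3.481×10^-6 / 2.653² = 4.930×10^5 N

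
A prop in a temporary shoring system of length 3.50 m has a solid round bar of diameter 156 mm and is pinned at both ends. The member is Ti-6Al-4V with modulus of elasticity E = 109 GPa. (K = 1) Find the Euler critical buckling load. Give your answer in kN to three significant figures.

P_cr ≈ 2550 kN

I = πd⁴/64 = π×156⁴/64 = 2.907×10^7 mm⁴
I = 2.907×10^7 mm⁴ = 2.907×10^-5 m⁴
Effective length L_e = K·L = 1 × 3.50 = 3.500 m
P_cr = π²EI / L_e² = π² × 109×10⁹ × 2.907×10^-5 / 3.500² = 2.553×10^6 N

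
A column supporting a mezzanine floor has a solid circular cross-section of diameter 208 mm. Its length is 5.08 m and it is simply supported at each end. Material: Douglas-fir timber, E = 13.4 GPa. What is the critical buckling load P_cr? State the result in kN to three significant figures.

P_cr ≈ 471 kN

I = πd⁴/64 = π×208⁴/64 = 9.188×10^7 mm⁴
I = 9.188×10^7 mm⁴ = 9.188×10^-5 m⁴
Effective length L_e = K·L = 1 × 5.08 = 5.080 m
P_cr = π²EI / L_e² = π² × 13.4×10⁹ × 9.188×10^-5 / 5.080² = 4.709×10^5 N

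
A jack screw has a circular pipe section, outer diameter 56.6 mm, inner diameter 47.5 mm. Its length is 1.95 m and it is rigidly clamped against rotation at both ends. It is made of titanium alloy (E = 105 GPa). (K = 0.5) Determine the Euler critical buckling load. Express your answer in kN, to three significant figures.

d_o = 56.6 mm, d_i = 47.5 mm
I = π(d_o⁴ − d_i⁴)/64 = π(56.6⁴ − 47.50⁴)/64 = 2.539×10^5 mm⁴
I = 2.539×10^5 mm⁴ = 2.539×10^-7 m⁴
Effective length L_e = K·L = 0.5 × 1.95 = 0.9750 m
P_cr = π²EI / L_e² = π² × 105×10⁹ × 2.539×10^-7 / 0.9750² = 2.768×10^5 N

P_cr ≈ 277 kN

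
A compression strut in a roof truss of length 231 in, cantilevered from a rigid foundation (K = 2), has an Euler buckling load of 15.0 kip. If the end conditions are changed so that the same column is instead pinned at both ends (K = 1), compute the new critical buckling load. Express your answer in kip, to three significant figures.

P_cr ≈ 60.0 kip

P_cr ∝ 1/K², so P_cr,new = P_cr,old × (K_old/K_new)² = 15.0 × (2/1)²
= 15.0 × 4.000 = 60.0 kip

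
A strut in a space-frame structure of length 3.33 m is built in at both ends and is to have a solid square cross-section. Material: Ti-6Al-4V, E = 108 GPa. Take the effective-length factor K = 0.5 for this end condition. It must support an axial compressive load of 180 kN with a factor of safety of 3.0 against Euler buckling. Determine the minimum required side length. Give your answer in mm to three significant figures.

Required P_cr = n·P = 3.0 × 180 = 540.0 kN
L_e = K·L = 0.5 × 3.33 = 1.665 m
Required I = P_cr·L_e²/(π²E) = 5.400×10^5 × 1.665² / (π² × 1.08×10^11) = 1.404×10^-6 m⁴
I_req = 1.404×10^6 mm⁴
Solid square: I = a⁴/12  ⇒  a = (12I)^(1/4) = (12×1.404×10^6)^(1/4) = 64.1 mm

a ≈ 64.1 mm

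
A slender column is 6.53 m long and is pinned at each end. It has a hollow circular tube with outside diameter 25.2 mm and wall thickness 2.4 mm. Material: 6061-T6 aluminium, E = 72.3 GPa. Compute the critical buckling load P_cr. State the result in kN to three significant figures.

Inner diameter d_i = 25.2 − 2×2.4 = 20.40 mm
I = π(d_o⁴ − d_i⁴)/64 = π(25.2⁴ − 20.40⁴)/64 = 1.129×10^4 mm⁴
I = 1.129×10^4 mm⁴ = 1.129×10^-8 m⁴
Effective length L_e = K·L = 1 × 6.53 = 6.530 m
P_cr = π²EI / L_e² = π² × 72.3×10⁹ × 1.129×10^-8 / 6.530² = 189.0 N

P_cr ≈ 0.189 kN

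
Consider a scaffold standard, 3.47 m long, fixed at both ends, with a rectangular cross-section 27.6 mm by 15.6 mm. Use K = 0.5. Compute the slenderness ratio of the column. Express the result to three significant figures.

For a rectangle r_min = b/√12 = 15.6/√12 = 4.503 mm
L_e = K·L = 0.5 × 3.47 m = 1.735 m = 1735.0 mm
λ = L_e / r_min = 1735.0 / 4.503 = 385

λ ≈ 385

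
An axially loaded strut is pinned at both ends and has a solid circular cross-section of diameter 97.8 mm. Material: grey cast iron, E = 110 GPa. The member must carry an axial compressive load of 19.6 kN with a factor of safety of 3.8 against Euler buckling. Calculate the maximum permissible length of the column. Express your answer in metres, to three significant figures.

L_max ≈ 8.09 m

I = πd⁴/64 = π×97.8⁴/64 = 4.491×10^6 mm⁴
I = 4.491×10^-6 m⁴
Required critical load P_cr = n·P = 3.8 × 19.6 = 74.48 kN = 7.448×10^4 N
From P_cr = π²EI/(K·L)²:  L = (1/K)·√(π²EI/P_cr) = (1/1)·√(π²×1.10×10^11×4.491×10^-6/7.448×10^4)
L = 8.09 m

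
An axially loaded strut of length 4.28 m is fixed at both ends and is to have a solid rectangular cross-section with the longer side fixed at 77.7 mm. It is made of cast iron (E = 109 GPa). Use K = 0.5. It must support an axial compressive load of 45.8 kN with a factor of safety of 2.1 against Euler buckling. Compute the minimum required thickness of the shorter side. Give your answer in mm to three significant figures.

b ≈ 39.8 mm

Required P_cr = n·P = 2.1 × 45.8 = 96.18 kN
L_e = K·L = 0.5 × 4.28 = 2.140 m
Required I = P_cr·L_e²/(π²E) = 9.618×10^4 × 2.140² / (π² × 1.09×10^11) = 4.094×10^-7 m⁴
I_req = 4.094×10^5 mm⁴
Rectangle, weak axis: I_min = h·b³/12 with h = 77.7 mm fixed  ⇒  b = (12I/h)^(1/3) = 39.8 mm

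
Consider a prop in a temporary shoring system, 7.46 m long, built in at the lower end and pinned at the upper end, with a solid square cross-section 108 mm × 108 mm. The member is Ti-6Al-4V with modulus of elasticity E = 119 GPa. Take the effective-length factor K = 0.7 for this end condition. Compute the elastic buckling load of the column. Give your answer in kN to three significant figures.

I = a⁴/12 = 108⁴/12 = 1.134×10^7 mm⁴
I = 1.134×10^7 mm⁴ = 1.134×10^-5 m⁴
Effective length L_e = K·L = 0.7 × 7.46 = 5.222 m
P_cr = π²EI / L_e² = π² × 119×10⁹ × 1.134×10^-5 / 5.222² = 4.883×10^5 N

P_cr ≈ 488 kN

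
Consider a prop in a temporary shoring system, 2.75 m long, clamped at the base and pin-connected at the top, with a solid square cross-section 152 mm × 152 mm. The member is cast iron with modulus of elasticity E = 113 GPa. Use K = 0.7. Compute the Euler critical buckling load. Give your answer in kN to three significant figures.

P_cr ≈ 13400 kN

I = a⁴/12 = 152⁴/12 = 4.448×10^7 mm⁴
I = 4.448×10^7 mm⁴ = 4.448×10^-5 m⁴
Effective length L_e = K·L = 0.7 × 2.75 = 1.925 m
P_cr = π²EI / L_e² = π² × 113×10⁹ × 4.448×10^-5 / 1.925² = 1.339×10^7 N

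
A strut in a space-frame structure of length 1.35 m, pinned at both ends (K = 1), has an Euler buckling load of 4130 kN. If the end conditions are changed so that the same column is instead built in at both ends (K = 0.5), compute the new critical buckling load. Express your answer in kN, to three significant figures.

P_cr ≈ 16500 kN

P_cr ∝ 1/K², so P_cr,new = P_cr,old × (K_old/K_new)² = 4130 × (1/0.5)²
= 4130 × 4.000 = 16500 kN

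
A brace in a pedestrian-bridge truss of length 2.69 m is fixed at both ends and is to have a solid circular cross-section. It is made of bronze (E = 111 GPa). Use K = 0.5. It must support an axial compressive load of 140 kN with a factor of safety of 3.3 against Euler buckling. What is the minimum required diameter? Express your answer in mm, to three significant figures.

d ≈ 62.8 mm

Required P_cr = n·P = 3.3 × 140 = 462.0 kN
L_e = K·L = 0.5 × 2.69 = 1.345 m
Required I = P_cr·L_e²/(π²E) = 4.620×10^5 × 1.345² / (π² × 1.11×10^11) = 7.629×10^-7 m⁴
I_req = 7.629×10^5 mm⁴
Solid circle: I = πd⁴/64  ⇒  d = (64I/π)^(1/4) = (64×7.629×10^5/π)^(1/4) = 62.8 mm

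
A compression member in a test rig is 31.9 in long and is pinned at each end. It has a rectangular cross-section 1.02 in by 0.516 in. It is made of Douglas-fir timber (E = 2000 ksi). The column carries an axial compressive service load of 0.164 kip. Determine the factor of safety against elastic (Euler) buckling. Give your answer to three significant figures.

Buckling occurs about the weak axis: I_min = h·b³/12 with b = 0.516 in (the shorter side).
I_min = 1.02×0.516³/12 = 1.168×10^-2 in⁴
Effective length L_e = K·L = 1 × 31.9 = 31.90 in
P_cr = π²EI / L_e² = π² × 2000×10³ × 1.168×10^-2 / 31.90² = 226.5 lb
Factor of safety n = P_cr / P = 0.22653 / 0.164 = 1.38

n ≈ 1.38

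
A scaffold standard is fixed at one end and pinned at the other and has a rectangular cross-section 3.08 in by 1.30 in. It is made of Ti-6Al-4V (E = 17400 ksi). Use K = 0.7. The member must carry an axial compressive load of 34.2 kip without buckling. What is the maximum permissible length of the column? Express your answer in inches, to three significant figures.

Buckling occurs about the weak axis: I_min = h·b³/12 with b = 1.30 in (the shorter side).
I_min = 3.08×1.30³/12 = 0.5639 in⁴
At the buckling limit P_cr = P = 3.420×10^4 lb
From P_cr = π²EI/(K·L)²:  L = (1/K)·√(π²EI/P_cr) = (1/0.7)·√(π²×1.74×10^7×0.5639/3.420×10^4)
L = 76.0 in

L_max ≈ 76.0 in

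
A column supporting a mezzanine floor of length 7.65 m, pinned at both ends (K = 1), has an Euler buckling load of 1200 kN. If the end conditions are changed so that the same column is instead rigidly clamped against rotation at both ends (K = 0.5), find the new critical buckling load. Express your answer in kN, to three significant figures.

P_cr ≈ 4800 kN

P_cr ∝ 1/K², so P_cr,new = P_cr,old × (K_old/K_new)² = 1200 × (1/0.5)²
= 1200 × 4.000 = 4800 kN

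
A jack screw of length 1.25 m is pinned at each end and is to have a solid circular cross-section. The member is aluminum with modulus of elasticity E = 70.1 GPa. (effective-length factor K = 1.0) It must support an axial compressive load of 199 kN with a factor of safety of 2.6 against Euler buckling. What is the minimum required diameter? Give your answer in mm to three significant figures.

d ≈ 69.8 mm

Required P_cr = n·P = 2.6 × 199 = 517.4 kN
L_e = K·L = 1 × 1.25 = 1.250 m
Required I = P_cr·L_e²/(π²E) = 5.174×10^5 × 1.250² / (π² × 7.01×10^10) = 1.168×10^-6 m⁴
I_req = 1.168×10^6 mm⁴
Solid circle: I = πd⁴/64  ⇒  d = (64I/π)^(1/4) = (64×1.168×10^6/π)^(1/4) = 69.8 mm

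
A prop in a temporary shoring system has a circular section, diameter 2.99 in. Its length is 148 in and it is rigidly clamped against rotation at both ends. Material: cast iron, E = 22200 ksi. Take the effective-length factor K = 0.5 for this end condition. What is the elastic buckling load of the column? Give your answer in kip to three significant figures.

I = πd⁴/64 = π×2.99⁴/64 = 3.923 in⁴
Effective length L_e = K·L = 0.5 × 148 = 74.00 in
P_cr = π²EI / L_e² = π² × 22200×10³ × 3.923 / 74.00² = 1.570×10^5 lb

P_cr ≈ 157 kip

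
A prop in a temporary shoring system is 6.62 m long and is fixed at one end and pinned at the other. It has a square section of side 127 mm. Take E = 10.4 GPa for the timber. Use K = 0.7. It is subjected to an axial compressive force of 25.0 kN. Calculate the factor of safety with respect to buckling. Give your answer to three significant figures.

n ≈ 4.14

I = a⁴/12 = 127⁴/12 = 2.168×10^7 mm⁴
I = 2.168×10^7 mm⁴ = 2.168×10^-5 m⁴
Effective length L_e = K·L = 0.7 × 6.62 = 4.634 m
P_cr = π²EI / L_e² = π² × 10.4×10⁹ × 2.168×10^-5 / 4.634² = 1.036×10^5 N
Factor of safety n = P_cr / P = 103.62 / 25.0 = 4.14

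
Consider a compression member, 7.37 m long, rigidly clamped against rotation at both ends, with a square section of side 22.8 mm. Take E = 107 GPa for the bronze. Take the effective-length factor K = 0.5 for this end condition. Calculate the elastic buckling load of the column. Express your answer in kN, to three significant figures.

P_cr ≈ 1.75 kN

I = a⁴/12 = 22.8⁴/12 = 2.252×10^4 mm⁴
I = 2.252×10^4 mm⁴ = 2.252×10^-8 m⁴
Effective length L_e = K·L = 0.5 × 7.37 = 3.685 m
P_cr = π²EI / L_e² = π² × 107×10⁹ × 2.252×10^-8 / 3.685² = 1.751×10^3 N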